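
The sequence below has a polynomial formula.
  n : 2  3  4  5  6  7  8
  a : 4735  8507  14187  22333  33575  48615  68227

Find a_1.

Δ: 3772  5680  8146  11242  15040  19612
Δ²: 1908  2466  3096  3798  4572
Δ³: 558  630  702  774
Δ⁴: 72  72  72
The fourth differences are constant at 72.
Work back: 558 − 72 = 486;  1908 − 486 = 1422;  3772 − 1422 = 2350;  4735 − 2350 = 2385

2385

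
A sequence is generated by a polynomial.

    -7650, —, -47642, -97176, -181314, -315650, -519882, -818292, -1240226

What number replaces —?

Using the last 7 terms:
D1: -49534, -84138, -134336, -204232, -298410, -421934
D2: -34604, -50198, -69896, -94178, -123524
D3: -15594, -19698, -24282, -29346
D4: -4104, -4584, -5064
D5: -480, -480
Constant fifth difference = -480.
Extend backward: -4104 + 480 = -3624;  -15594 + 3624 = -11970;  -34604 + 11970 = -22634;  -49534 + 22634 = -26900;  -47642 + 26900 = -20742

-20742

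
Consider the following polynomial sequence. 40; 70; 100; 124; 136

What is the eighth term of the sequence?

40

30  30  24  12
0  -6  -12
-6  -6
The third differences are constant (-6).
-12 − 6 = -18;  12 − 18 = -6;  136 − 6 = 130
-18 − 6 = -24;  -6 − 24 = -30;  130 − 30 = 100
-24 − 6 = -30;  -30 − 30 = -60;  100 − 60 = 40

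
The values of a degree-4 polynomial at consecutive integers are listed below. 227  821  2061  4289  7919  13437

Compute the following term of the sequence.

594, 1240, 2228, 3630, 5518
646, 988, 1402, 1888
342, 414, 486
72, 72
The fourth differences are constant (72).
486 + 72 = 558;  1888 + 558 = 2446;  5518 + 2446 = 7964;  13437 + 7964 = 21401

21401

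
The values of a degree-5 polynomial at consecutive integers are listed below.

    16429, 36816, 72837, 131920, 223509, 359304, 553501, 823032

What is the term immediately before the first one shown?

Δ: 20387  36021  59083  91589  135795  194197  269531
Δ²: 15634  23062  32506  44206  58402  75334
Δ³: 7428  9444  11700  14196  16932
Δ⁴: 2016  2256  2496  2736
Δ⁵: 240  240  240
The fifth differences are constant at 240.
Work back: 2016 − 240 = 1776;  7428 − 1776 = 5652;  15634 − 5652 = 9982;  20387 − 9982 = 10405;  16429 − 10405 = 6024

6024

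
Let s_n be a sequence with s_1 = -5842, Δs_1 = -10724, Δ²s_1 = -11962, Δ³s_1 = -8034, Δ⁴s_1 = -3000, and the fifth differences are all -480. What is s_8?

-728382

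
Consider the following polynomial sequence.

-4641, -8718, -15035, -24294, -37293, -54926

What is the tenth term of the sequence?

-193038

Δ: -4077  -6317  -9259  -12999  -17633
Δ²: -2240  -2942  -3740  -4634
Δ³: -702  -798  -894
Δ⁴: -96  -96
The fourth differences are constant (-96).
-894 − 96 = -990;  -4634 − 990 = -5624;  -17633 − 5624 = -23257;  -54926 − 23257 = -78183
-990 − 96 = -1086;  -5624 − 1086 = -6710;  -23257 − 6710 = -29967;  -78183 − 29967 = -108150
-1086 − 96 = -1182;  -6710 − 1182 = -7892;  -29967 − 7892 = -37859;  -108150 − 37859 = -146009
-1182 − 96 = -1278;  -7892 − 1278 = -9170;  -37859 − 9170 = -47029;  -146009 − 47029 = -193038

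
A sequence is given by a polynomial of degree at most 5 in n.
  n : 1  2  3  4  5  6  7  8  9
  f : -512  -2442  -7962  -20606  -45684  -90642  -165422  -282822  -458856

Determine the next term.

Δ: -1930 , -5520 , -12644 , -25078 , -44958 , -74780 , -117400 , -176034
Δ²: -3590 , -7124 , -12434 , -19880 , -29822 , -42620 , -58634
Δ³: -3534 , -5310 , -7446 , -9942 , -12798 , -16014
Δ⁴: -1776 , -2136 , -2496 , -2856 , -3216
Δ⁵: -360 , -360 , -360 , -360
The fifth differences are constant (-360).
-3216 − 360 = -3576;  -16014 − 3576 = -19590;  -58634 − 19590 = -78224;  -176034 − 78224 = -254258;  -458856 − 254258 = -713114

-713114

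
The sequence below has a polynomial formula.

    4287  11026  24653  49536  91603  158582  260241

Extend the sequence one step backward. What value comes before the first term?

Δ: 6739, 13627, 24883, 42067, 66979, 101659
Δ²: 6888, 11256, 17184, 24912, 34680
Δ³: 4368, 5928, 7728, 9768
Δ⁴: 1560, 1800, 2040
Δ⁵: 240, 240
The fifth differences are constant at 240.
Work back: 1560 − 240 = 1320;  4368 − 1320 = 3048;  6888 − 3048 = 3840;  6739 − 3840 = 2899;  4287 − 2899 = 1388

1388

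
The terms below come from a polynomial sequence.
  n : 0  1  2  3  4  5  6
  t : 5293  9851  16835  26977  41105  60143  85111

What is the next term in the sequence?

117125

4558, 6984, 10142, 14128, 19038, 24968
2426, 3158, 3986, 4910, 5930
732, 828, 924, 1020
96, 96, 96
Constant fourth difference = 96, so extend:
1020 + 96 = 1116;  5930 + 1116 = 7046;  24968 + 7046 = 32014;  85111 + 32014 = 117125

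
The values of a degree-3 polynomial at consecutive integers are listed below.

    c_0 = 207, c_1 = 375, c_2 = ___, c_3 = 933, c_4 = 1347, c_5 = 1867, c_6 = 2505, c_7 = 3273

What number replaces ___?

613

Using the last 5 terms:
D1: 414  520  638  768
D2: 106  118  130
D3: 12  12
Constant third difference = 12.
Extend backward: 106 − 12 = 94;  414 − 94 = 320;  933 − 320 = 613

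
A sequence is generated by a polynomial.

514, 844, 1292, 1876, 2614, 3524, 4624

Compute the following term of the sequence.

5932

Δ: 330, 448, 584, 738, 910, 1100
Δ²: 118, 136, 154, 172, 190
Δ³: 18, 18, 18, 18
Third differences constant at 18.
190 + 18 = 208;  1100 + 208 = 1308;  4624 + 1308 = 5932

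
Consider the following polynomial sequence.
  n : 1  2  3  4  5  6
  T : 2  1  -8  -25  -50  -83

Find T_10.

Δ: -1 , -9 , -17 , -25 , -33
Δ²: -8 , -8 , -8 , -8
The second differences are constant (-8).
-33 − 8 = -41;  -83 − 41 = -124
-41 − 8 = -49;  -124 − 49 = -173
-49 − 8 = -57;  -173 − 57 = -230
-57 − 8 = -65;  -230 − 65 = -295

-295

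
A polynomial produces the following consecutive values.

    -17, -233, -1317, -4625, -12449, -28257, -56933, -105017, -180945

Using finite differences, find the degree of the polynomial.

First differences: -216, -1084, -3308, -7824, -15808, -28676, -48084, -75928
Second differences: -868, -2224, -4516, -7984, -12868, -19408, -27844
Third differences: -1356, -2292, -3468, -4884, -6540, -8436
Fourth differences: -936, -1176, -1416, -1656, -1896
Fifth differences: -240, -240, -240, -240
The fifth differences are constant, so the polynomial has degree 5.

5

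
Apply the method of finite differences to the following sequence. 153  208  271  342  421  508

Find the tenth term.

936

First differences: 55, 63, 71, 79, 87
Second differences: 8, 8, 8, 8
The second differences are constant (8).
87 + 8 = 95;  508 + 95 = 603
95 + 8 = 103;  603 + 103 = 706
103 + 8 = 111;  706 + 111 = 817
111 + 8 = 119;  817 + 119 = 936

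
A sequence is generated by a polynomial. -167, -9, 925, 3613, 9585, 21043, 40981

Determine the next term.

73305

First differences: 158 , 934 , 2688 , 5972 , 11458 , 19938
Second differences: 776 , 1754 , 3284 , 5486 , 8480
Third differences: 978 , 1530 , 2202 , 2994
Fourth differences: 552 , 672 , 792
Fifth differences: 120 , 120
The fifth differences are constant (120).
792 + 120 = 912;  2994 + 912 = 3906;  8480 + 3906 = 12386;  19938 + 12386 = 32324;  40981 + 32324 = 73305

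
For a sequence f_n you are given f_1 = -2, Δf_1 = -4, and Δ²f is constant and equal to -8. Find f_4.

-38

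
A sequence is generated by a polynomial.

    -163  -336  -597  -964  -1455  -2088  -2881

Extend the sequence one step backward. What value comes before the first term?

First differences: -173  -261  -367  -491  -633  -793
Second differences: -88  -106  -124  -142  -160
Third differences: -18  -18  -18  -18
The third differences are constant at -18.
Work back: -88 + 18 = -70;  -173 + 70 = -103;  -163 + 103 = -60

-60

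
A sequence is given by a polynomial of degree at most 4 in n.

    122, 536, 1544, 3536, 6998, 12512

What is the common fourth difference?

96

Δ: 414, 1008, 1992, 3462, 5514
Δ²: 594, 984, 1470, 2052
Δ³: 390, 486, 582
Δ⁴: 96, 96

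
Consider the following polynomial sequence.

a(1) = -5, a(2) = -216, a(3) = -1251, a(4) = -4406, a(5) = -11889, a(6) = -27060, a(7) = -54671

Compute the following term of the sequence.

-101106

-211  -1035  -3155  -7483  -15171  -27611
-824  -2120  -4328  -7688  -12440
-1296  -2208  -3360  -4752
-912  -1152  -1392
-240  -240
Fifth differences constant at -240.
-1392 − 240 = -1632;  -4752 − 1632 = -6384;  -12440 − 6384 = -18824;  -27611 − 18824 = -46435;  -54671 − 46435 = -101106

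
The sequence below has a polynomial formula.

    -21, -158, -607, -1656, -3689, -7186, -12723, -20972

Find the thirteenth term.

-137, -449, -1049, -2033, -3497, -5537, -8249
-312, -600, -984, -1464, -2040, -2712
-288, -384, -480, -576, -672
-96, -96, -96, -96
Constant fourth difference = -96, so extend:
-672 − 96 = -768;  -2712 − 768 = -3480;  -8249 − 3480 = -11729;  -20972 − 11729 = -32701
-768 − 96 = -864;  -3480 − 864 = -4344;  -11729 − 4344 = -16073;  -32701 − 16073 = -48774
-864 − 96 = -960;  -4344 − 960 = -5304;  -16073 − 5304 = -21377;  -48774 − 21377 = -70151
-960 − 96 = -1056;  -5304 − 1056 = -6360;  -21377 − 6360 = -27737;  -70151 − 27737 = -97888
-1056 − 96 = -1152;  -6360 − 1152 = -7512;  -27737 − 7512 = -35249;  -97888 − 35249 = -133137

-133137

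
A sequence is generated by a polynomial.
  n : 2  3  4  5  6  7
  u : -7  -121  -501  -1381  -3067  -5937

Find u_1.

3

First differences: -114, -380, -880, -1686, -2870
Second differences: -266, -500, -806, -1184
Third differences: -234, -306, -378
Fourth differences: -72, -72
The fourth differences are constant at -72.
Work back: -234 + 72 = -162;  -266 + 162 = -104;  -114 + 104 = -10;  -7 + 10 = 3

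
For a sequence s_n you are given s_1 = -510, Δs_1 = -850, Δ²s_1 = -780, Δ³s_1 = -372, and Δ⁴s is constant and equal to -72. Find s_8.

-38380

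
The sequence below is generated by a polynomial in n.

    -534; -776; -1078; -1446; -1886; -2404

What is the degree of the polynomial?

3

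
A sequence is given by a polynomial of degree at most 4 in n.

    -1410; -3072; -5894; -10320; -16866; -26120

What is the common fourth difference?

-72

Δ: -1662, -2822, -4426, -6546, -9254
Δ²: -1160, -1604, -2120, -2708
Δ³: -444, -516, -588
Δ⁴: -72, -72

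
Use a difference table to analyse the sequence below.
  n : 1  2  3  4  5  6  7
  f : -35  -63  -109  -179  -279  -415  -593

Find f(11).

-1845

D1: -28  -46  -70  -100  -136  -178
D2: -18  -24  -30  -36  -42
D3: -6  -6  -6  -6
The third differences are constant (-6).
-42 − 6 = -48;  -178 − 48 = -226;  -593 − 226 = -819
-48 − 6 = -54;  -226 − 54 = -280;  -819 − 280 = -1099
-54 − 6 = -60;  -280 − 60 = -340;  -1099 − 340 = -1439
-60 − 6 = -66;  -340 − 66 = -406;  -1439 − 406 = -1845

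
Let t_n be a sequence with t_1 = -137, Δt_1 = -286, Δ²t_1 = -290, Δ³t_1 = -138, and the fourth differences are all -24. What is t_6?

-5967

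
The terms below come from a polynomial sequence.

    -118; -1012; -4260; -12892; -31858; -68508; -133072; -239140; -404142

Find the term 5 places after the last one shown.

-3052492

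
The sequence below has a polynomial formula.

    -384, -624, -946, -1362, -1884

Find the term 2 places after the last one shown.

-3294

First differences: -240, -322, -416, -522
Second differences: -82, -94, -106
Third differences: -12, -12
Constant third difference = -12, so extend:
-106 − 12 = -118;  -522 − 118 = -640;  -1884 − 640 = -2524
-118 − 12 = -130;  -640 − 130 = -770;  -2524 − 770 = -3294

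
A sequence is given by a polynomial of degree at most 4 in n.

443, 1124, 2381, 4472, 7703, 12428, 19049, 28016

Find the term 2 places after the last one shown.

Δ: 681 , 1257 , 2091 , 3231 , 4725 , 6621 , 8967
Δ²: 576 , 834 , 1140 , 1494 , 1896 , 2346
Δ³: 258 , 306 , 354 , 402 , 450
Δ⁴: 48 , 48 , 48 , 48
Fourth differences constant at 48.
450 + 48 = 498;  2346 + 498 = 2844;  8967 + 2844 = 11811;  28016 + 11811 = 39827
498 + 48 = 546;  2844 + 546 = 3390;  11811 + 3390 = 15201;  39827 + 15201 = 55028

55028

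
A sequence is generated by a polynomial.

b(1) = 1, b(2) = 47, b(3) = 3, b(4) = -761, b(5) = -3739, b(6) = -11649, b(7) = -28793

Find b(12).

-559833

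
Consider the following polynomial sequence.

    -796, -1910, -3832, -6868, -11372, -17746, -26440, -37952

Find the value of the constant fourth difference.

D1: -1114, -1922, -3036, -4504, -6374, -8694, -11512
D2: -808, -1114, -1468, -1870, -2320, -2818
D3: -306, -354, -402, -450, -498
D4: -48, -48, -48, -48

-48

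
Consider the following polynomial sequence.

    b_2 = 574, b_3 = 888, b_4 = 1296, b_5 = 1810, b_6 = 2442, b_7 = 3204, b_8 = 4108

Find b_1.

Δ: 314  408  514  632  762  904
Δ²: 94  106  118  130  142
Δ³: 12  12  12  12
The third differences are constant at 12.
Work back: 94 − 12 = 82;  314 − 82 = 232;  574 − 232 = 342

342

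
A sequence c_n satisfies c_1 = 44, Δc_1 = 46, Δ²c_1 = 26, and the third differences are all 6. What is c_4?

266

Build the table forward from the leading diagonal:
Third differences: 6, 6, 6, 6
Second differences: 26, 32, 38, 44
First differences: 46, 72, 104, 142
c: 44, 90, 162, 266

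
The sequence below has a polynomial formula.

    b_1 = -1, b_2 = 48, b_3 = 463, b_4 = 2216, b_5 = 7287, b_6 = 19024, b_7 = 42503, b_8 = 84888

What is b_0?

-8

Δ: 49, 415, 1753, 5071, 11737, 23479, 42385
Δ²: 366, 1338, 3318, 6666, 11742, 18906
Δ³: 972, 1980, 3348, 5076, 7164
Δ⁴: 1008, 1368, 1728, 2088
Δ⁵: 360, 360, 360
The fifth differences are constant at 360.
Work back: 1008 − 360 = 648;  972 − 648 = 324;  366 − 324 = 42;  49 − 42 = 7;  -1 − 7 = -8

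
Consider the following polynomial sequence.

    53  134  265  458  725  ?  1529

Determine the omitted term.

Using the first 5 terms:
D1: 81  131  193  267
D2: 50  62  74
D3: 12  12
Constant third difference = 12.
Extend forward: 74 + 12 = 86;  267 + 86 = 353;  725 + 353 = 1078

1078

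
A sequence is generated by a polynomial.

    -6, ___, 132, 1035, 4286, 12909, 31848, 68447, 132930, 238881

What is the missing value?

-7

Using the last 8 terms:
First differences: 903, 3251, 8623, 18939, 36599, 64483, 105951
Second differences: 2348, 5372, 10316, 17660, 27884, 41468
Third differences: 3024, 4944, 7344, 10224, 13584
Fourth differences: 1920, 2400, 2880, 3360
Fifth differences: 480, 480, 480
Constant fifth difference = 480.
Extend backward: 1920 − 480 = 1440;  3024 − 1440 = 1584;  2348 − 1584 = 764;  903 − 764 = 139;  132 − 139 = -7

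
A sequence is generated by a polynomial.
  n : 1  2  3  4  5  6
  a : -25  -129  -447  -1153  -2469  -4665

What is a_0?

-9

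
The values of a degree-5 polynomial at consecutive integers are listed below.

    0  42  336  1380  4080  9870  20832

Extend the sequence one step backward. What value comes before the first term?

D1: 42  294  1044  2700  5790  10962
D2: 252  750  1656  3090  5172
D3: 498  906  1434  2082
D4: 408  528  648
D5: 120  120
The fifth differences are constant at 120.
Work back: 408 − 120 = 288;  498 − 288 = 210;  252 − 210 = 42;  42 − 42 = 0;  0 + 0 = 0

0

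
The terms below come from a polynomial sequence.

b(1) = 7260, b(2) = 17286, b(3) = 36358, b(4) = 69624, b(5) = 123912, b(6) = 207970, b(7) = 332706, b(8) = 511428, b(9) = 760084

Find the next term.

1097502

Δ: 10026  19072  33266  54288  84058  124736  178722  248656
Δ²: 9046  14194  21022  29770  40678  53986  69934
Δ³: 5148  6828  8748  10908  13308  15948
Δ⁴: 1680  1920  2160  2400  2640
Δ⁵: 240  240  240  240
Constant fifth difference = 240, so extend:
2640 + 240 = 2880;  15948 + 2880 = 18828;  69934 + 18828 = 88762;  248656 + 88762 = 337418;  760084 + 337418 = 1097502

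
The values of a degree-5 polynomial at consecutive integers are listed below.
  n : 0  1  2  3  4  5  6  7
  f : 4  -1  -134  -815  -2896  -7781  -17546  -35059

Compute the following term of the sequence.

-64100

-5, -133, -681, -2081, -4885, -9765, -17513
-128, -548, -1400, -2804, -4880, -7748
-420, -852, -1404, -2076, -2868
-432, -552, -672, -792
-120, -120, -120
The fifth differences are constant (-120).
-792 − 120 = -912;  -2868 − 912 = -3780;  -7748 − 3780 = -11528;  -17513 − 11528 = -29041;  -35059 − 29041 = -64100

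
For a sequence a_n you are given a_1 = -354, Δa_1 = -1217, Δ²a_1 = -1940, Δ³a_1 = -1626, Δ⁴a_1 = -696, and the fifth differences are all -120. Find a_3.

Build the table forward from the leading diagonal:
Δ⁵: -120  -120  -120
Δ⁴: -696  -816  -936
Δ³: -1626  -2322  -3138
Δ²: -1940  -3566  -5888
Δ: -1217  -3157  -6723
a: -354  -1571  -4728

-4728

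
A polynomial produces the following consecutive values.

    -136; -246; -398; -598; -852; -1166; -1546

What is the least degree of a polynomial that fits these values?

3

-110, -152, -200, -254, -314, -380
-42, -48, -54, -60, -66
-6, -6, -6, -6
The third differences are constant, so the polynomial has degree 3.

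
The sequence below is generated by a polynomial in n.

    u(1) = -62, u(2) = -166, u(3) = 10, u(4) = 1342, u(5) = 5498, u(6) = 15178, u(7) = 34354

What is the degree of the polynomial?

First differences: -104, 176, 1332, 4156, 9680, 19176
Second differences: 280, 1156, 2824, 5524, 9496
Third differences: 876, 1668, 2700, 3972
Fourth differences: 792, 1032, 1272
Fifth differences: 240, 240
The fifth differences are constant, so the polynomial has degree 5.

5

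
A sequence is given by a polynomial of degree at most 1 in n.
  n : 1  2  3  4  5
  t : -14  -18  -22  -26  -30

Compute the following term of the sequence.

Δ: -4, -4, -4, -4
Constant first difference = -4, so extend:
-30 − 4 = -34

-34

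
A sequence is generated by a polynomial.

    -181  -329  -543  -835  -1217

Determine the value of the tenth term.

-4897

-148, -214, -292, -382
-66, -78, -90
-12, -12
Constant third difference = -12, so extend:
-90 − 12 = -102;  -382 − 102 = -484;  -1217 − 484 = -1701
-102 − 12 = -114;  -484 − 114 = -598;  -1701 − 598 = -2299
-114 − 12 = -126;  -598 − 126 = -724;  -2299 − 724 = -3023
-126 − 12 = -138;  -724 − 138 = -862;  -3023 − 862 = -3885
-138 − 12 = -150;  -862 − 150 = -1012;  -3885 − 1012 = -4897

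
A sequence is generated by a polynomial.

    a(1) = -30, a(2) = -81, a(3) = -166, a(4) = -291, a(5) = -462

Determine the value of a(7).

-966

Δ: -51 , -85 , -125 , -171
Δ²: -34 , -40 , -46
Δ³: -6 , -6
The third differences are constant (-6).
-46 − 6 = -52;  -171 − 52 = -223;  -462 − 223 = -685
-52 − 6 = -58;  -223 − 58 = -281;  -685 − 281 = -966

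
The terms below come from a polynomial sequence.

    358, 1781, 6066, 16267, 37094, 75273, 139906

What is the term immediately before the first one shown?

1423  4285  10201  20827  38179  64633
2862  5916  10626  17352  26454
3054  4710  6726  9102
1656  2016  2376
360  360
The fifth differences are constant at 360.
Work back: 1656 − 360 = 1296;  3054 − 1296 = 1758;  2862 − 1758 = 1104;  1423 − 1104 = 319;  358 − 319 = 39

39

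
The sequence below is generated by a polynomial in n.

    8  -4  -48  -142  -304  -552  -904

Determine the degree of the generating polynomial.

3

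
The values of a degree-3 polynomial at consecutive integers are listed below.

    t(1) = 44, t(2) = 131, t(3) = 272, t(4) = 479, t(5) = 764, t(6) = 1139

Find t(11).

4784

D1: 87, 141, 207, 285, 375
D2: 54, 66, 78, 90
D3: 12, 12, 12
Constant third difference = 12, so extend:
90 + 12 = 102;  375 + 102 = 477;  1139 + 477 = 1616
102 + 12 = 114;  477 + 114 = 591;  1616 + 591 = 2207
114 + 12 = 126;  591 + 126 = 717;  2207 + 717 = 2924
126 + 12 = 138;  717 + 138 = 855;  2924 + 855 = 3779
138 + 12 = 150;  855 + 150 = 1005;  3779 + 1005 = 4784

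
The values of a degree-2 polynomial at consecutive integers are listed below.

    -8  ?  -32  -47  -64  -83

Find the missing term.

Using the last 4 terms:
First differences: -15  -17  -19
Second differences: -2  -2
Constant second difference = -2.
Extend backward: -15 + 2 = -13;  -32 + 13 = -19

-19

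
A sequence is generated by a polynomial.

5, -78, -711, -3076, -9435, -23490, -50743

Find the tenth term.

-301270

-83 , -633 , -2365 , -6359 , -14055 , -27253
-550 , -1732 , -3994 , -7696 , -13198
-1182 , -2262 , -3702 , -5502
-1080 , -1440 , -1800
-360 , -360
Constant fifth difference = -360, so extend:
-1800 − 360 = -2160;  -5502 − 2160 = -7662;  -13198 − 7662 = -20860;  -27253 − 20860 = -48113;  -50743 − 48113 = -98856
-2160 − 360 = -2520;  -7662 − 2520 = -10182;  -20860 − 10182 = -31042;  -48113 − 31042 = -79155;  -98856 − 79155 = -178011
-2520 − 360 = -2880;  -10182 − 2880 = -13062;  -31042 − 13062 = -44104;  -79155 − 44104 = -123259;  -178011 − 123259 = -301270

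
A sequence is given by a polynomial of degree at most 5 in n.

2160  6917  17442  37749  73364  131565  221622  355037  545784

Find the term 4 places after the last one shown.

Δ: 4757, 10525, 20307, 35615, 58201, 90057, 133415, 190747
Δ²: 5768, 9782, 15308, 22586, 31856, 43358, 57332
Δ³: 4014, 5526, 7278, 9270, 11502, 13974
Δ⁴: 1512, 1752, 1992, 2232, 2472
Δ⁵: 240, 240, 240, 240
The fifth differences are constant (240).
2472 + 240 = 2712;  13974 + 2712 = 16686;  57332 + 16686 = 74018;  190747 + 74018 = 264765;  545784 + 264765 = 810549
2712 + 240 = 2952;  16686 + 2952 = 19638;  74018 + 19638 = 93656;  264765 + 93656 = 358421;  810549 + 358421 = 1168970
2952 + 240 = 3192;  19638 + 3192 = 22830;  93656 + 22830 = 116486;  358421 + 116486 = 474907;  1168970 + 474907 = 1643877
3192 + 240 = 3432;  22830 + 3432 = 26262;  116486 + 26262 = 142748;  474907 + 142748 = 617655;  1643877 + 617655 = 2261532

2261532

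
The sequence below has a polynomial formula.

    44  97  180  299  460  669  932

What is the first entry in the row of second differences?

First differences: 53, 83, 119, 161, 209, 263
Second differences: 30, 36, 42, 48, 54
Third differences: 6, 6, 6, 6

30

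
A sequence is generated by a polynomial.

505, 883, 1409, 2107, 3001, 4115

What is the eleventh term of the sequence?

13825

D1: 378, 526, 698, 894, 1114
D2: 148, 172, 196, 220
D3: 24, 24, 24
The third differences are constant (24).
220 + 24 = 244;  1114 + 244 = 1358;  4115 + 1358 = 5473
244 + 24 = 268;  1358 + 268 = 1626;  5473 + 1626 = 7099
268 + 24 = 292;  1626 + 292 = 1918;  7099 + 1918 = 9017
292 + 24 = 316;  1918 + 316 = 2234;  9017 + 2234 = 11251
316 + 24 = 340;  2234 + 340 = 2574;  11251 + 2574 = 13825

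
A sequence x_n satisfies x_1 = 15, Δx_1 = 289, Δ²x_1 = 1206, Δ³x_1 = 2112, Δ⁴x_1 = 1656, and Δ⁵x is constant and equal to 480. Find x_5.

Build the table forward from the leading diagonal:
Δ⁵: 480  480  480  480  480
Δ⁴: 1656  2136  2616  3096  3576
Δ³: 2112  3768  5904  8520  11616
Δ²: 1206  3318  7086  12990  21510
Δ: 289  1495  4813  11899  24889
x: 15  304  1799  6612  18511

18511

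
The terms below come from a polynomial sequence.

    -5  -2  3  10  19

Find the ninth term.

3 , 5 , 7 , 9
2 , 2 , 2
Second differences constant at 2.
9 + 2 = 11;  19 + 11 = 30
11 + 2 = 13;  30 + 13 = 43
13 + 2 = 15;  43 + 15 = 58
15 + 2 = 17;  58 + 17 = 75

75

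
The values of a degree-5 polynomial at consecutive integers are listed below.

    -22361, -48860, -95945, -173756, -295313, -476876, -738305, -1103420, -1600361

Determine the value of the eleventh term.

-26499  -47085  -77811  -121557  -181563  -261429  -365115  -496941
-20586  -30726  -43746  -60006  -79866  -103686  -131826
-10140  -13020  -16260  -19860  -23820  -28140
-2880  -3240  -3600  -3960  -4320
-360  -360  -360  -360
The fifth differences are constant (-360).
-4320 − 360 = -4680;  -28140 − 4680 = -32820;  -131826 − 32820 = -164646;  -496941 − 164646 = -661587;  -1600361 − 661587 = -2261948
-4680 − 360 = -5040;  -32820 − 5040 = -37860;  -164646 − 37860 = -202506;  -661587 − 202506 = -864093;  -2261948 − 864093 = -3126041

-3126041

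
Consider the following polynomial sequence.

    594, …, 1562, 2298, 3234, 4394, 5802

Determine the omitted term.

1002

Using the last 5 terms:
D1: 736  936  1160  1408
D2: 200  224  248
D3: 24  24
Constant third difference = 24.
Extend backward: 200 − 24 = 176;  736 − 176 = 560;  1562 − 560 = 1002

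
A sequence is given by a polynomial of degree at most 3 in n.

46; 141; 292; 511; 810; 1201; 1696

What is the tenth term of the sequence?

3925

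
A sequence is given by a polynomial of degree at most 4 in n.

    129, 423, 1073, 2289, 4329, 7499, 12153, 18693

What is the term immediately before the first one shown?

29

First differences: 294, 650, 1216, 2040, 3170, 4654, 6540
Second differences: 356, 566, 824, 1130, 1484, 1886
Third differences: 210, 258, 306, 354, 402
Fourth differences: 48, 48, 48, 48
The fourth differences are constant at 48.
Work back: 210 − 48 = 162;  356 − 162 = 194;  294 − 194 = 100;  129 − 100 = 29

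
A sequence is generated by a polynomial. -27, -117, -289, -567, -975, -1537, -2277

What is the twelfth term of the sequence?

D1: -90, -172, -278, -408, -562, -740
D2: -82, -106, -130, -154, -178
D3: -24, -24, -24, -24
Third differences constant at -24.
-178 − 24 = -202;  -740 − 202 = -942;  -2277 − 942 = -3219
-202 − 24 = -226;  -942 − 226 = -1168;  -3219 − 1168 = -4387
-226 − 24 = -250;  -1168 − 250 = -1418;  -4387 − 1418 = -5805
-250 − 24 = -274;  -1418 − 274 = -1692;  -5805 − 1692 = -7497
-274 − 24 = -298;  -1692 − 298 = -1990;  -7497 − 1990 = -9487

-9487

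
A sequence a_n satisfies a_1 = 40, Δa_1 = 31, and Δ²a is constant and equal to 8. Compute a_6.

275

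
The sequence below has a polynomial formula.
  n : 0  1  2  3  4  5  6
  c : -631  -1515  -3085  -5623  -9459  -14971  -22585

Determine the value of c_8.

-884 , -1570 , -2538 , -3836 , -5512 , -7614
-686 , -968 , -1298 , -1676 , -2102
-282 , -330 , -378 , -426
-48 , -48 , -48
The fourth differences are constant (-48).
-426 − 48 = -474;  -2102 − 474 = -2576;  -7614 − 2576 = -10190;  -22585 − 10190 = -32775
-474 − 48 = -522;  -2576 − 522 = -3098;  -10190 − 3098 = -13288;  -32775 − 13288 = -46063

-46063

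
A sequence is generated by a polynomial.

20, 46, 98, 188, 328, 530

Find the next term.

D1: 26, 52, 90, 140, 202
D2: 26, 38, 50, 62
D3: 12, 12, 12
Third differences constant at 12.
62 + 12 = 74;  202 + 74 = 276;  530 + 276 = 806

806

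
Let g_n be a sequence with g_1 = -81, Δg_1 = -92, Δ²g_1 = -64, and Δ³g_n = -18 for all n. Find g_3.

-329

Build the table forward from the leading diagonal:
Δ³: -18  -18  -18
Δ²: -64  -82  -100
Δ: -92  -156  -238
g: -81  -173  -329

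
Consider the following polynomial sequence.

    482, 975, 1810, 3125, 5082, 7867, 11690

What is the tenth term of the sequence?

D1: 493 , 835 , 1315 , 1957 , 2785 , 3823
D2: 342 , 480 , 642 , 828 , 1038
D3: 138 , 162 , 186 , 210
D4: 24 , 24 , 24
Constant fourth difference = 24, so extend:
210 + 24 = 234;  1038 + 234 = 1272;  3823 + 1272 = 5095;  11690 + 5095 = 16785
234 + 24 = 258;  1272 + 258 = 1530;  5095 + 1530 = 6625;  16785 + 6625 = 23410
258 + 24 = 282;  1530 + 282 = 1812;  6625 + 1812 = 8437;  23410 + 8437 = 31847

31847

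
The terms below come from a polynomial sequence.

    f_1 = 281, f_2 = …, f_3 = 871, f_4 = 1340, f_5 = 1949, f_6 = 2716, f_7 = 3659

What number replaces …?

524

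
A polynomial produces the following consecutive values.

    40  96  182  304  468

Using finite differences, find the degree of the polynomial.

3

56, 86, 122, 164
30, 36, 42
6, 6
The third differences are constant, so the polynomial has degree 3.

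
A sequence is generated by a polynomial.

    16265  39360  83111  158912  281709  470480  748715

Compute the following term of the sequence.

First differences: 23095, 43751, 75801, 122797, 188771, 278235
Second differences: 20656, 32050, 46996, 65974, 89464
Third differences: 11394, 14946, 18978, 23490
Fourth differences: 3552, 4032, 4512
Fifth differences: 480, 480
The fifth differences are constant (480).
4512 + 480 = 4992;  23490 + 4992 = 28482;  89464 + 28482 = 117946;  278235 + 117946 = 396181;  748715 + 396181 = 1144896

1144896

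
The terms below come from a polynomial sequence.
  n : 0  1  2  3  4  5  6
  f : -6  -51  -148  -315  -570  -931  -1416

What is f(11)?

-6331

D1: -45  -97  -167  -255  -361  -485
D2: -52  -70  -88  -106  -124
D3: -18  -18  -18  -18
Third differences constant at -18.
-124 − 18 = -142;  -485 − 142 = -627;  -1416 − 627 = -2043
-142 − 18 = -160;  -627 − 160 = -787;  -2043 − 787 = -2830
-160 − 18 = -178;  -787 − 178 = -965;  -2830 − 965 = -3795
-178 − 18 = -196;  -965 − 196 = -1161;  -3795 − 1161 = -4956
-196 − 18 = -214;  -1161 − 214 = -1375;  -4956 − 1375 = -6331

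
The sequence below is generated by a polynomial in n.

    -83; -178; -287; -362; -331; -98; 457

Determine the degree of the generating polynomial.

First differences: -95, -109, -75, 31, 233, 555
Second differences: -14, 34, 106, 202, 322
Third differences: 48, 72, 96, 120
Fourth differences: 24, 24, 24
The fourth differences are constant, so the polynomial has degree 4.

4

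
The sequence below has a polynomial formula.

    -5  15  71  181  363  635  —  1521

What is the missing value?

Using the first 6 terms:
D1: 20  56  110  182  272
D2: 36  54  72  90
D3: 18  18  18
Constant third difference = 18.
Extend forward: 90 + 18 = 108;  272 + 108 = 380;  635 + 380 = 1015

1015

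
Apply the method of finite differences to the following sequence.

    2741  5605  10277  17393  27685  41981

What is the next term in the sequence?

2864 , 4672 , 7116 , 10292 , 14296
1808 , 2444 , 3176 , 4004
636 , 732 , 828
96 , 96
The fourth differences are constant (96).
828 + 96 = 924;  4004 + 924 = 4928;  14296 + 4928 = 19224;  41981 + 19224 = 61205

61205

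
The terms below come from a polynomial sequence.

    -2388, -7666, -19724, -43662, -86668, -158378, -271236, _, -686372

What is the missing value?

-440854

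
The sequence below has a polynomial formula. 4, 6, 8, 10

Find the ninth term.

Δ: 2  2  2
First differences constant at 2.
10 + 2 = 12
12 + 2 = 14
14 + 2 = 16
16 + 2 = 18
18 + 2 = 20

20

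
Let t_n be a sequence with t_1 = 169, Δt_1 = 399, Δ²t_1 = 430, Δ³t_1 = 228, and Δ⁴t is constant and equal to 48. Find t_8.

Build the table forward from the leading diagonal:
Fourth differences: 48, 48, 48, 48, 48, 48, 48, 48
Third differences: 228, 276, 324, 372, 420, 468, 516, 564
Second differences: 430, 658, 934, 1258, 1630, 2050, 2518, 3034
First differences: 399, 829, 1487, 2421, 3679, 5309, 7359, 9877
t: 169, 568, 1397, 2884, 5305, 8984, 14293, 21652

21652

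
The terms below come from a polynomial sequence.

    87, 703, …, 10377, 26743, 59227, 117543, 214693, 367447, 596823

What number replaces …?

3223

Using the last 7 terms:
16366, 32484, 58316, 97150, 152754, 229376
16118, 25832, 38834, 55604, 76622
9714, 13002, 16770, 21018
3288, 3768, 4248
480, 480
Constant fifth difference = 480.
Extend backward: 3288 − 480 = 2808;  9714 − 2808 = 6906;  16118 − 6906 = 9212;  16366 − 9212 = 7154;  10377 − 7154 = 3223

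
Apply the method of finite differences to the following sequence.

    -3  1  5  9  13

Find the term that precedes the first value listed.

-7

Δ: 4, 4, 4, 4
The first differences are constant at 4.
Work back: -3 − 4 = -7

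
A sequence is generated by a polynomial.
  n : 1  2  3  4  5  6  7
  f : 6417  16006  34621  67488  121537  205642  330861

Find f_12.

2143816

D1: 9589, 18615, 32867, 54049, 84105, 125219
D2: 9026, 14252, 21182, 30056, 41114
D3: 5226, 6930, 8874, 11058
D4: 1704, 1944, 2184
D5: 240, 240
The fifth differences are constant (240).
2184 + 240 = 2424;  11058 + 2424 = 13482;  41114 + 13482 = 54596;  125219 + 54596 = 179815;  330861 + 179815 = 510676
2424 + 240 = 2664;  13482 + 2664 = 16146;  54596 + 16146 = 70742;  179815 + 70742 = 250557;  510676 + 250557 = 761233
2664 + 240 = 2904;  16146 + 2904 = 19050;  70742 + 19050 = 89792;  250557 + 89792 = 340349;  761233 + 340349 = 1101582
2904 + 240 = 3144;  19050 + 3144 = 22194;  89792 + 22194 = 111986;  340349 + 111986 = 452335;  1101582 + 452335 = 1553917
3144 + 240 = 3384;  22194 + 3384 = 25578;  111986 + 25578 = 137564;  452335 + 137564 = 589899;  1553917 + 589899 = 2143816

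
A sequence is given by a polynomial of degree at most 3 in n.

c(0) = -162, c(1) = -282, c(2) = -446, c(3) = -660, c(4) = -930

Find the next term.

-1262

D1: -120, -164, -214, -270
D2: -44, -50, -56
D3: -6, -6
Third differences constant at -6.
-56 − 6 = -62;  -270 − 62 = -332;  -930 − 332 = -1262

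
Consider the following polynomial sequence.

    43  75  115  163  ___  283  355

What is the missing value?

219

Using the first 4 terms:
D1: 32, 40, 48
D2: 8, 8
Constant second difference = 8.
Extend forward: 48 + 8 = 56;  163 + 56 = 219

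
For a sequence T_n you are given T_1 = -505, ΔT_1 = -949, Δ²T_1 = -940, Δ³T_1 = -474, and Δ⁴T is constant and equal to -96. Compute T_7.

-31219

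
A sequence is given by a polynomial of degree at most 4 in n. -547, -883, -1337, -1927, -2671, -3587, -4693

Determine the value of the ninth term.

D1: -336  -454  -590  -744  -916  -1106
D2: -118  -136  -154  -172  -190
D3: -18  -18  -18  -18
Third differences constant at -18.
-190 − 18 = -208;  -1106 − 208 = -1314;  -4693 − 1314 = -6007
-208 − 18 = -226;  -1314 − 226 = -1540;  -6007 − 1540 = -7547

-7547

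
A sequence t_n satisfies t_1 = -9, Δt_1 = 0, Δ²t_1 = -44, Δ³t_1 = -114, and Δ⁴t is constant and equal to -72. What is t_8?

Build the table forward from the leading diagonal:
D4: -72  -72  -72  -72  -72  -72  -72  -72
D3: -114  -186  -258  -330  -402  -474  -546  -618
D2: -44  -158  -344  -602  -932  -1334  -1808  -2354
D1: 0  -44  -202  -546  -1148  -2080  -3414  -5222
t: -9  -9  -53  -255  -801  -1949  -4029  -7443

-7443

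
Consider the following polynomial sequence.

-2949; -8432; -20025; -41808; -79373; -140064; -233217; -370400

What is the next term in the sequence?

-565653

Δ: -5483, -11593, -21783, -37565, -60691, -93153, -137183
Δ²: -6110, -10190, -15782, -23126, -32462, -44030
Δ³: -4080, -5592, -7344, -9336, -11568
Δ⁴: -1512, -1752, -1992, -2232
Δ⁵: -240, -240, -240
Constant fifth difference = -240, so extend:
-2232 − 240 = -2472;  -11568 − 2472 = -14040;  -44030 − 14040 = -58070;  -137183 − 58070 = -195253;  -370400 − 195253 = -565653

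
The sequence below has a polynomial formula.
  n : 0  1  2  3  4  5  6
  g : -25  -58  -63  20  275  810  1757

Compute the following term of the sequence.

3272

Δ: -33, -5, 83, 255, 535, 947
Δ²: 28, 88, 172, 280, 412
Δ³: 60, 84, 108, 132
Δ⁴: 24, 24, 24
Fourth differences constant at 24.
132 + 24 = 156;  412 + 156 = 568;  947 + 568 = 1515;  1757 + 1515 = 3272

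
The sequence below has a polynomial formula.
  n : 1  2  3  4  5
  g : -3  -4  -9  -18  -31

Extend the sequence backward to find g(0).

Δ: -1, -5, -9, -13
Δ²: -4, -4, -4
The second differences are constant at -4.
Work back: -1 + 4 = 3;  -3 − 3 = -6

-6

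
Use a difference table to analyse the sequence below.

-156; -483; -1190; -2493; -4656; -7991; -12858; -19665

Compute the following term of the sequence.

Δ: -327  -707  -1303  -2163  -3335  -4867  -6807
Δ²: -380  -596  -860  -1172  -1532  -1940
Δ³: -216  -264  -312  -360  -408
Δ⁴: -48  -48  -48  -48
The fourth differences are constant (-48).
-408 − 48 = -456;  -1940 − 456 = -2396;  -6807 − 2396 = -9203;  -19665 − 9203 = -28868

-28868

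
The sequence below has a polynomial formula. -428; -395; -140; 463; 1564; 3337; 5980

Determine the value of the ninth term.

33  255  603  1101  1773  2643
222  348  498  672  870
126  150  174  198
24  24  24
The fourth differences are constant (24).
198 + 24 = 222;  870 + 222 = 1092;  2643 + 1092 = 3735;  5980 + 3735 = 9715
222 + 24 = 246;  1092 + 246 = 1338;  3735 + 1338 = 5073;  9715 + 5073 = 14788

14788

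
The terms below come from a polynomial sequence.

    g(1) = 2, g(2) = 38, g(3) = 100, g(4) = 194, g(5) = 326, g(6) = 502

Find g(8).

1010

First differences: 36, 62, 94, 132, 176
Second differences: 26, 32, 38, 44
Third differences: 6, 6, 6
Constant third difference = 6, so extend:
44 + 6 = 50;  176 + 50 = 226;  502 + 226 = 728
50 + 6 = 56;  226 + 56 = 282;  728 + 282 = 1010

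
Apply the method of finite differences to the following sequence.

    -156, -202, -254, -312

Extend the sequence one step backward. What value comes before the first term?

-116

-46  -52  -58
-6  -6
The second differences are constant at -6.
Work back: -46 + 6 = -40;  -156 + 40 = -116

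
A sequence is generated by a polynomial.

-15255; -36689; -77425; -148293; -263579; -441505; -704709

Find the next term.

First differences: -21434, -40736, -70868, -115286, -177926, -263204
Second differences: -19302, -30132, -44418, -62640, -85278
Third differences: -10830, -14286, -18222, -22638
Fourth differences: -3456, -3936, -4416
Fifth differences: -480, -480
Fifth differences constant at -480.
-4416 − 480 = -4896;  -22638 − 4896 = -27534;  -85278 − 27534 = -112812;  -263204 − 112812 = -376016;  -704709 − 376016 = -1080725

-1080725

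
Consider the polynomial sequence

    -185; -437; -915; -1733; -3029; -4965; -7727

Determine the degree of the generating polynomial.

First differences: -252, -478, -818, -1296, -1936, -2762
Second differences: -226, -340, -478, -640, -826
Third differences: -114, -138, -162, -186
Fourth differences: -24, -24, -24
The fourth differences are constant, so the polynomial has degree 4.

4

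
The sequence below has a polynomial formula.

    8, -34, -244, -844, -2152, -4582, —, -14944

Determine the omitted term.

-8644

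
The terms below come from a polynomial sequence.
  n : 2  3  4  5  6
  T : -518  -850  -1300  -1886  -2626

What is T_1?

-286

Δ: -332  -450  -586  -740
Δ²: -118  -136  -154
Δ³: -18  -18
The third differences are constant at -18.
Work back: -118 + 18 = -100;  -332 + 100 = -232;  -518 + 232 = -286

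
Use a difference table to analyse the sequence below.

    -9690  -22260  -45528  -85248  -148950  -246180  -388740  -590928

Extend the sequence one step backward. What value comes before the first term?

-3600

Δ: -12570, -23268, -39720, -63702, -97230, -142560, -202188
Δ²: -10698, -16452, -23982, -33528, -45330, -59628
Δ³: -5754, -7530, -9546, -11802, -14298
Δ⁴: -1776, -2016, -2256, -2496
Δ⁵: -240, -240, -240
The fifth differences are constant at -240.
Work back: -1776 + 240 = -1536;  -5754 + 1536 = -4218;  -10698 + 4218 = -6480;  -12570 + 6480 = -6090;  -9690 + 6090 = -3600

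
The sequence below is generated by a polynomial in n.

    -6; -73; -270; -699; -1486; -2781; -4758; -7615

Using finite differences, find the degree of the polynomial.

4

First differences: -67, -197, -429, -787, -1295, -1977, -2857
Second differences: -130, -232, -358, -508, -682, -880
Third differences: -102, -126, -150, -174, -198
Fourth differences: -24, -24, -24, -24
The fourth differences are constant, so the polynomial has degree 4.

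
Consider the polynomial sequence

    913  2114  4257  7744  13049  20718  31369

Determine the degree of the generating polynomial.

First differences: 1201, 2143, 3487, 5305, 7669, 10651
Second differences: 942, 1344, 1818, 2364, 2982
Third differences: 402, 474, 546, 618
Fourth differences: 72, 72, 72
The fourth differences are constant, so the polynomial has degree 4.

4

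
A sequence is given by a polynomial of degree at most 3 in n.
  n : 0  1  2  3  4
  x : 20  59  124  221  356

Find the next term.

535

39  65  97  135
26  32  38
6  6
The third differences are constant (6).
38 + 6 = 44;  135 + 44 = 179;  356 + 179 = 535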